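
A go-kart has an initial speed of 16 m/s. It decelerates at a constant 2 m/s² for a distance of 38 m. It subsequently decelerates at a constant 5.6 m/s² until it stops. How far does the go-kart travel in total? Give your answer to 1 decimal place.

47.3 m

Phase 1 (decelerating): v₀ = 16.0 m/s, a = -2 m/s².
v² = v₀² + 2aΔx = 16.0² + 2·-2·38 = 104 → v = 10.2 m/s
t = (v − v₀)/a = (10.2 − 16.0)/-2 = 2.90 s

Phase 2 (decelerating): v₀ = 10.2 m/s, a = -5.6 m/s².
v = v₀ + at → t = (0 − 10.2) / -5.6 = 1.82 s
v² = v₀² + 2aΔx → Δx = (0² − 10.2²)/(2·-5.6) = 9.29 m
Total distance = 38.0 + 9.29 = 47.3 m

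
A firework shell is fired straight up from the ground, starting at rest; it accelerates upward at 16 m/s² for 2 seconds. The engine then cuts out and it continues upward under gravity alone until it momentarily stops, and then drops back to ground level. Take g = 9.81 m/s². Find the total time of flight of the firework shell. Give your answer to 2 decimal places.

9.40 s

Phase 1 (powered ascent): v₀ = 0 m/s, a = 16 m/s².
v = v₀ + at = 0 + (16)(2) = 32.0 m/s
Δx = v₀t + ½at² = 0·2 + 0.5·16·2² = 32.0 m

Phase 2 (coasting upward): v₀ = 32.0 m/s, a = -9.81 m/s².
v = v₀ + at → t = (0 − 32.0) / -9.81 = 3.26 s
v² = v₀² + 2aΔx → Δx = (0² − 32.0²)/(2·-9.81) = 52.2 m

Phase 3 (free fall): v₀ = 0 m/s, a = -9.81 m/s².
Falls 84.2 m from rest: t = √(2·84.2/9.81) = 4.14 s; v = g·t = 40.6 m/s.
Total time = 2.00 + 3.26 + 4.14 = 9.40 s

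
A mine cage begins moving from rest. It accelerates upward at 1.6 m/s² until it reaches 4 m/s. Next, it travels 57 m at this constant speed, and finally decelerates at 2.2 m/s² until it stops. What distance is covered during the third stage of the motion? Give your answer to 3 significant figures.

Phase 1 (accelerating): v₀ = 0 m/s, a = 1.6 m/s².
v = v₀ + at → t = (4 − 0) / 1.6 = 2.50 s
v² = v₀² + 2aΔx → Δx = (4² − 0²)/(2·1.6) = 5.00 m

Phase 2 (constant speed): v₀ = 4.00 m/s, a = 0 m/s².
Constant speed: t = d/v = 57/4.00 = 14.2 s

Phase 3 (decelerating): v₀ = 4.00 m/s, a = -2.2 m/s².
v = v₀ + at → t = (0 − 4.00) / -2.2 = 1.82 s
v² = v₀² + 2aΔx → Δx = (0² − 4.00²)/(2·-2.2) = 3.64 m
Distance in phase 3 = 3.64 m

3.64 m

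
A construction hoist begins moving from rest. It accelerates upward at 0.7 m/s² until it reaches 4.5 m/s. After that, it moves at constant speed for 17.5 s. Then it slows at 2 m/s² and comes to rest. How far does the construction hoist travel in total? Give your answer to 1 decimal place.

98.3 m

Phase 1 (accelerating): v₀ = 0 m/s, a = 0.7 m/s².
v = v₀ + at → t = (4.5 − 0) / 0.7 = 6.43 s
v² = v₀² + 2aΔx → Δx = (4.5² − 0²)/(2·0.7) = 14.5 m

Phase 2 (constant speed): v₀ = 4.50 m/s, a = 0 m/s².
v = v₀ + at = 4.50 + (0)(17.5) = 4.50 m/s
Δx = v₀t + ½at² = 4.50·17.5 + 0.5·0·17.5² = 78.8 m

Phase 3 (decelerating): v₀ = 4.50 m/s, a = -2 m/s².
v = v₀ + at → t = (0 − 4.50) / -2 = 2.25 s
v² = v₀² + 2aΔx → Δx = (0² − 4.50²)/(2·-2) = 5.06 m
Total distance = 14.5 + 78.8 + 5.06 = 98.3 m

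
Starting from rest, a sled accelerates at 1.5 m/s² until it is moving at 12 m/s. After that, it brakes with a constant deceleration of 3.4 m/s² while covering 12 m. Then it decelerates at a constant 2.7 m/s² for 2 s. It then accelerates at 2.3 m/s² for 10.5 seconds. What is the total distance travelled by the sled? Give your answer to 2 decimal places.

Phase 1 (accelerating): v₀ = 0 m/s, a = 1.5 m/s².
v = v₀ + at → t = (12 − 0) / 1.5 = 8.00 s
v² = v₀² + 2aΔx → Δx = (12² − 0²)/(2·1.5) = 48.0 m

Phase 2 (decelerating): v₀ = 12.0 m/s, a = -3.4 m/s².
v² = v₀² + 2aΔx = 12.0² + 2·-3.4·12 = 62.4 → v = 7.90 m/s
t = (v − v₀)/a = (7.90 − 12.0)/-3.4 = 1.21 s

Phase 3 (decelerating): v₀ = 7.90 m/s, a = -2.7 m/s².
v = v₀ + at = 7.90 + (-2.7)(2) = 2.50 m/s
Δx = v₀t + ½at² = 7.90·2 + 0.5·-2.7·2² = 10.4 m

Phase 4 (accelerating): v₀ = 2.50 m/s, a = 2.3 m/s².
v = v₀ + at = 2.50 + (2.3)(10.5) = 26.6 m/s
Δx = v₀t + ½at² = 2.50·10.5 + 0.5·2.3·10.5² = 153 m
Total distance = 48.0 + 12.0 + 10.4 + 153 = 223 m

223.43 m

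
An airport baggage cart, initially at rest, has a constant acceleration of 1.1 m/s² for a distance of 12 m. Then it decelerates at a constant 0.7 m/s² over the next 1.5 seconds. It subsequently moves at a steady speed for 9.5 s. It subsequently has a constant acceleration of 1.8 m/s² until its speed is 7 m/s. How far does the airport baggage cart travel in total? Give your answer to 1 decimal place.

66.7 m

Phase 1 (accelerating): v₀ = 0 m/s, a = 1.1 m/s².
v² = v₀² + 2aΔx = 0² + 2·1.1·12 = 26.4 → v = 5.14 m/s
t = (v − v₀)/a = (5.14 − 0)/1.1 = 4.67 s

Phase 2 (decelerating): v₀ = 5.14 m/s, a = -0.7 m/s².
v = v₀ + at = 5.14 + (-0.7)(1.5) = 4.09 m/s
Δx = v₀t + ½at² = 5.14·1.5 + 0.5·-0.7·1.5² = 6.92 m

Phase 3 (constant speed): v₀ = 4.09 m/s, a = 0 m/s².
v = v₀ + at = 4.09 + (0)(9.5) = 4.09 m/s
Δx = v₀t + ½at² = 4.09·9.5 + 0.5·0·9.5² = 38.8 m

Phase 4 (accelerating): v₀ = 4.09 m/s, a = 1.8 m/s².
v = v₀ + at → t = (7 − 4.09) / 1.8 = 1.62 s
v² = v₀² + 2aΔx → Δx = (7² − 4.09²)/(2·1.8) = 8.97 m
Total distance = 12.0 + 6.92 + 38.8 + 8.97 = 66.7 m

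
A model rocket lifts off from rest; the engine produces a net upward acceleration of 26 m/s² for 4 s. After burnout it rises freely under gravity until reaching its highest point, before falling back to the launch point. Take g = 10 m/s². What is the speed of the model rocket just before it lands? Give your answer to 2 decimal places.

Phase 1 (powered ascent): v₀ = 0 m/s, a = 26 m/s².
v = v₀ + at = 0 + (26)(4) = 104 m/s
Δx = v₀t + ½at² = 0·4 + 0.5·26·4² = 208 m

Phase 2 (coasting upward): v₀ = 104 m/s, a = -10 m/s².
v = v₀ + at → t = (0 − 104) / -10 = 10.4 s
v² = v₀² + 2aΔx → Δx = (0² − 104²)/(2·-10) = 541 m

Phase 3 (free fall): v₀ = 0 m/s, a = -10 m/s².
Falls 749 m from rest: t = √(2·749/10) = 12.2 s; v = g·t = 122 m/s.
Impact speed = 122 m/s

122.38 m/s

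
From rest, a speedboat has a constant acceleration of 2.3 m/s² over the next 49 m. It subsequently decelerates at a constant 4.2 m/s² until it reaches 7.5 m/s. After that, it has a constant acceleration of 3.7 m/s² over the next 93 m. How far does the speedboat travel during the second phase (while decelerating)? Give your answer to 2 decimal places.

Phase 1 (accelerating): v₀ = 0 m/s, a = 2.3 m/s².
v² = v₀² + 2aΔx = 0² + 2·2.3·49 = 225 → v = 15.0 m/s
t = (v − v₀)/a = (15.0 − 0)/2.3 = 6.53 s

Phase 2 (decelerating): v₀ = 15.0 m/s, a = -4.2 m/s².
v = v₀ + at → t = (7.5 − 15.0) / -4.2 = 1.79 s
v² = v₀² + 2aΔx → Δx = (7.5² − 15.0²)/(2·-4.2) = 20.1 m
Distance in phase 2 = 20.1 m

20.14 m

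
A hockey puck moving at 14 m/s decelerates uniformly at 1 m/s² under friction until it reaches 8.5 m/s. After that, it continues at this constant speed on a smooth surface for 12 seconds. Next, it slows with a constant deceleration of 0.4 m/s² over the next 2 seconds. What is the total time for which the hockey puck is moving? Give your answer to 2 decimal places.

19.50 s

Phase 1 (decelerating): v₀ = 14.0 m/s, a = -1 m/s².
v = v₀ + at → t = (8.5 − 14.0) / -1 = 5.50 s
v² = v₀² + 2aΔx → Δx = (8.5² − 14.0²)/(2·-1) = 61.9 m

Phase 2 (constant speed): v₀ = 8.50 m/s, a = 0 m/s².
v = v₀ + at = 8.50 + (0)(12) = 8.50 m/s
Δx = v₀t + ½at² = 8.50·12 + 0.5·0·12² = 102 m

Phase 3 (decelerating): v₀ = 8.50 m/s, a = -0.4 m/s².
v = v₀ + at = 8.50 + (-0.4)(2) = 7.70 m/s
Δx = v₀t + ½at² = 8.50·2 + 0.5·-0.4·2² = 16.2 m
Total time = 5.50 + 12.0 + 2.00 = 19.5 s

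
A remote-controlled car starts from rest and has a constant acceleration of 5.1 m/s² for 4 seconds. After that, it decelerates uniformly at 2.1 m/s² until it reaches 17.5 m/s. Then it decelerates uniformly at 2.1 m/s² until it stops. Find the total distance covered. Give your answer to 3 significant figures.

Phase 1 (accelerating): v₀ = 0 m/s, a = 5.1 m/s².
v = v₀ + at = 0 + (5.1)(4) = 20.4 m/s
Δx = v₀t + ½at² = 0·4 + 0.5·5.1·4² = 40.8 m

Phase 2 (decelerating): v₀ = 20.4 m/s, a = -2.1 m/s².
v = v₀ + at → t = (17.5 − 20.4) / -2.1 = 1.38 s
v² = v₀² + 2aΔx → Δx = (17.5² − 20.4²)/(2·-2.1) = 26.2 m

Phase 3 (decelerating): v₀ = 17.5 m/s, a = -2.1 m/s².
v = v₀ + at → t = (0 − 17.5) / -2.1 = 8.33 s
v² = v₀² + 2aΔx → Δx = (0² − 17.5²)/(2·-2.1) = 72.9 m
Total distance = 40.8 + 26.2 + 72.9 = 140 m

140 m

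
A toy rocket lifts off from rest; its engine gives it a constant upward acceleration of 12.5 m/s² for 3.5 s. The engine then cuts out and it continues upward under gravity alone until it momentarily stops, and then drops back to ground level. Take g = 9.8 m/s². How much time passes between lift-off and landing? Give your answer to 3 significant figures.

13.9 s

Phase 1 (powered ascent): v₀ = 0 m/s, a = 12.5 m/s².
v = v₀ + at = 0 + (12.5)(3.5) = 43.8 m/s
Δx = v₀t + ½at² = 0·3.5 + 0.5·12.5·3.5² = 76.6 m

Phase 2 (coasting upward): v₀ = 43.8 m/s, a = -9.8 m/s².
v = v₀ + at → t = (0 − 43.8) / -9.8 = 4.46 s
v² = v₀² + 2aΔx → Δx = (0² − 43.8²)/(2·-9.8) = 97.7 m

Phase 3 (free fall): v₀ = 0 m/s, a = -9.8 m/s².
Falls 174 m from rest: t = √(2·174/9.8) = 5.96 s; v = g·t = 58.4 m/s.
Total time = 3.50 + 4.46 + 5.96 = 13.9 s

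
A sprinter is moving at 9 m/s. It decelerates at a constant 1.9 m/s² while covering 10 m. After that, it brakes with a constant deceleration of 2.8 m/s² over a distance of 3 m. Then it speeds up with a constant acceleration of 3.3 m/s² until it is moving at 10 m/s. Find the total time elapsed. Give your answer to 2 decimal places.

3.28 s

Phase 1 (decelerating): v₀ = 9.00 m/s, a = -1.9 m/s².
v² = v₀² + 2aΔx = 9.00² + 2·-1.9·10 = 43.0 → v = 6.56 m/s
t = (v − v₀)/a = (6.56 − 9.00)/-1.9 = 1.29 s

Phase 2 (decelerating): v₀ = 6.56 m/s, a = -2.8 m/s².
v² = v₀² + 2aΔx = 6.56² + 2·-2.8·3 = 26.2 → v = 5.12 m/s
t = (v − v₀)/a = (5.12 − 6.56)/-2.8 = 0.514 s

Phase 3 (accelerating): v₀ = 5.12 m/s, a = 3.3 m/s².
v = v₀ + at → t = (10 − 5.12) / 3.3 = 1.48 s
v² = v₀² + 2aΔx → Δx = (10² − 5.12²)/(2·3.3) = 11.2 m
Total time = 1.29 + 0.514 + 1.48 = 3.28 s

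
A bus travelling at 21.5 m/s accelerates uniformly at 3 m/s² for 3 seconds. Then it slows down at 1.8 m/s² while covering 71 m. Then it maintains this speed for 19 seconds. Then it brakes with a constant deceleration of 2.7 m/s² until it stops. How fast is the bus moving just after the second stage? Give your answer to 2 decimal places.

25.97 m/s

Phase 1 (accelerating): v₀ = 21.5 m/s, a = 3 m/s².
v = v₀ + at = 21.5 + (3)(3) = 30.5 m/s
Δx = v₀t + ½at² = 21.5·3 + 0.5·3·3² = 78.0 m

Phase 2 (decelerating): v₀ = 30.5 m/s, a = -1.8 m/s².
v² = v₀² + 2aΔx = 30.5² + 2·-1.8·71 = 675 → v = 26.0 m/s
t = (v − v₀)/a = (26.0 − 30.5)/-1.8 = 2.51 s
Speed at end of phase 2 = 26.0 m/s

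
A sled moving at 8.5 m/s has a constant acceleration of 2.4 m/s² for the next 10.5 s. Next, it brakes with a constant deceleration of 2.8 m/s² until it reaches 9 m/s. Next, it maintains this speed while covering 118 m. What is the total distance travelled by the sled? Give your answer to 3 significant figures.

Phase 1 (accelerating): v₀ = 8.50 m/s, a = 2.4 m/s².
v = v₀ + at = 8.50 + (2.4)(10.5) = 33.7 m/s
Δx = v₀t + ½at² = 8.50·10.5 + 0.5·2.4·10.5² = 222 m

Phase 2 (decelerating): v₀ = 33.7 m/s, a = -2.8 m/s².
v = v₀ + at → t = (9 − 33.7) / -2.8 = 8.82 s
v² = v₀² + 2aΔx → Δx = (9² − 33.7²)/(2·-2.8) = 188 m

Phase 3 (constant speed): v₀ = 9.00 m/s, a = 0 m/s².
Constant speed: t = d/v = 118/9.00 = 13.1 s
Total distance = 222 + 188 + 118 = 528 m

528 m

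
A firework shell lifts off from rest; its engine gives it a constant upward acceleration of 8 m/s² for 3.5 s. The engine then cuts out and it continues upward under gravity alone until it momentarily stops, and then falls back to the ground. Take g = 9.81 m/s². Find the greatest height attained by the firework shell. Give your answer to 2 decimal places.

88.96 m

Phase 1 (powered ascent): v₀ = 0 m/s, a = 8 m/s².
v = v₀ + at = 0 + (8)(3.5) = 28.0 m/s
Δx = v₀t + ½at² = 0·3.5 + 0.5·8·3.5² = 49.0 m

Phase 2 (coasting upward): v₀ = 28.0 m/s, a = -9.81 m/s².
v = v₀ + at → t = (0 − 28.0) / -9.81 = 2.85 s
v² = v₀² + 2aΔx → Δx = (0² − 28.0²)/(2·-9.81) = 40.0 m
Maximum height = 49.0 + 40.0 = 89.0 m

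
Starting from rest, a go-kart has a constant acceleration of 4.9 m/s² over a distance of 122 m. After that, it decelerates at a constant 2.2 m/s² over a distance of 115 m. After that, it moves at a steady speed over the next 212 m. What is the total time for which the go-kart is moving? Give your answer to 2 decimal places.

Phase 1 (accelerating): v₀ = 0 m/s, a = 4.9 m/s².
v² = v₀² + 2aΔx = 0² + 2·4.9·122 = 1200 → v = 34.6 m/s
t = (v − v₀)/a = (34.6 − 0)/4.9 = 7.06 s

Phase 2 (decelerating): v₀ = 34.6 m/s, a = -2.2 m/s².
v² = v₀² + 2aΔx = 34.6² + 2·-2.2·115 = 690 → v = 26.3 m/s
t = (v − v₀)/a = (26.3 − 34.6)/-2.2 = 3.78 s

Phase 3 (constant speed): v₀ = 26.3 m/s, a = 0 m/s².
Constant speed: t = d/v = 212/26.3 = 8.07 s
Total time = 7.06 + 3.78 + 8.07 = 18.9 s

18.91 s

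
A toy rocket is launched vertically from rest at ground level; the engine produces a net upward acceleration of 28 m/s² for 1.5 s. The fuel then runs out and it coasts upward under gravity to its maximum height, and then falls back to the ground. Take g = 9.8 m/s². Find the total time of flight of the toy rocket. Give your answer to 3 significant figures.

Phase 1 (powered ascent): v₀ = 0 m/s, a = 28 m/s².
v = v₀ + at = 0 + (28)(1.5) = 42.0 m/s
Δx = v₀t + ½at² = 0·1.5 + 0.5·28·1.5² = 31.5 m

Phase 2 (coasting upward): v₀ = 42.0 m/s, a = -9.8 m/s².
v = v₀ + at → t = (0 − 42.0) / -9.8 = 4.29 s
v² = v₀² + 2aΔx → Δx = (0² − 42.0²)/(2·-9.8) = 90.0 m

Phase 3 (free fall): v₀ = 0 m/s, a = -9.8 m/s².
Falls 122 m from rest: t = √(2·122/9.8) = 4.98 s; v = g·t = 48.8 m/s.
Total time = 1.50 + 4.29 + 4.98 = 10.8 s

10.8 s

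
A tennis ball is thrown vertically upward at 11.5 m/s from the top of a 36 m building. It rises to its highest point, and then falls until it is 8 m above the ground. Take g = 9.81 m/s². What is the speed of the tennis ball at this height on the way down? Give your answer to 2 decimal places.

26.11 m/s

Phase 1 (rising): v₀ = 11.5 m/s, a = -9.81 m/s².
v = v₀ + at → t = (0 − 11.5) / -9.81 = 1.17 s
v² = v₀² + 2aΔx → Δx = (0² − 11.5²)/(2·-9.81) = 6.74 m

Phase 2 (falling): v₀ = 0 m/s, a = -9.81 m/s².
Falls 34.7 m from rest: t = √(2·34.7/9.81) = 2.66 s; v = g·t = 26.1 m/s.
Final speed = 26.1 m/s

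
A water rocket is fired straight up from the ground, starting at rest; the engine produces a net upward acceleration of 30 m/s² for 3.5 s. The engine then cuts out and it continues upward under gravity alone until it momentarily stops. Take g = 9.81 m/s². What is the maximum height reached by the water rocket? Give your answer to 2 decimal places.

Phase 1 (powered ascent): v₀ = 0 m/s, a = 30 m/s².
v = v₀ + at = 0 + (30)(3.5) = 105 m/s
Δx = v₀t + ½at² = 0·3.5 + 0.5·30·3.5² = 184 m

Phase 2 (coasting upward): v₀ = 105 m/s, a = -9.81 m/s².
v = v₀ + at → t = (0 − 105) / -9.81 = 10.7 s
v² = v₀² + 2aΔx → Δx = (0² − 105²)/(2·-9.81) = 562 m
Maximum height = 184 + 562 = 746 m

745.68 m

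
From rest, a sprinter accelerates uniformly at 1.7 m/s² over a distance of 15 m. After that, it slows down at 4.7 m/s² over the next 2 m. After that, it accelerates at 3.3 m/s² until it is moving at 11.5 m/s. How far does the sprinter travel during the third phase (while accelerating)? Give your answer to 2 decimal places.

15.16 m

Phase 1 (accelerating): v₀ = 0 m/s, a = 1.7 m/s².
v² = v₀² + 2aΔx = 0² + 2·1.7·15 = 51.0 → v = 7.14 m/s
t = (v − v₀)/a = (7.14 − 0)/1.7 = 4.20 s

Phase 2 (decelerating): v₀ = 7.14 m/s, a = -4.7 m/s².
v² = v₀² + 2aΔx = 7.14² + 2·-4.7·2 = 32.2 → v = 5.67 m/s
t = (v − v₀)/a = (5.67 − 7.14)/-4.7 = 0.312 s

Phase 3 (accelerating): v₀ = 5.67 m/s, a = 3.3 m/s².
v = v₀ + at → t = (11.5 − 5.67) / 3.3 = 1.77 s
v² = v₀² + 2aΔx → Δx = (11.5² − 5.67²)/(2·3.3) = 15.2 m
Distance in phase 3 = 15.2 m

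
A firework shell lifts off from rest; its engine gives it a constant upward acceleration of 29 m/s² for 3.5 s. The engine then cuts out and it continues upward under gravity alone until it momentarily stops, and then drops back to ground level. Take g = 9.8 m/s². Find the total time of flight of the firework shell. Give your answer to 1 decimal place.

25.8 s

Phase 1 (powered ascent): v₀ = 0 m/s, a = 29 m/s².
v = v₀ + at = 0 + (29)(3.5) = 102 m/s
Δx = v₀t + ½at² = 0·3.5 + 0.5·29·3.5² = 178 m

Phase 2 (coasting upward): v₀ = 102 m/s, a = -9.8 m/s².
v = v₀ + at → t = (0 − 102) / -9.8 = 10.4 s
v² = v₀² + 2aΔx → Δx = (0² − 102²)/(2·-9.8) = 526 m

Phase 3 (free fall): v₀ = 0 m/s, a = -9.8 m/s².
Falls 703 m from rest: t = √(2·703/9.8) = 12.0 s; v = g·t = 117 m/s.
Total time = 3.50 + 10.4 + 12.0 = 25.8 s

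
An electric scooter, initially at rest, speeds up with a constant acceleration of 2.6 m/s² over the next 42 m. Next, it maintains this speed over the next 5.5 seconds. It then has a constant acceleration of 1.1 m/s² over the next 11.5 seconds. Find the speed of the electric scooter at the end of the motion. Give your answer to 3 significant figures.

27.4 m/s

Phase 1 (accelerating): v₀ = 0 m/s, a = 2.6 m/s².
v² = v₀² + 2aΔx = 0² + 2·2.6·42 = 218 → v = 14.8 m/s
t = (v − v₀)/a = (14.8 − 0)/2.6 = 5.68 s

Phase 2 (constant speed): v₀ = 14.8 m/s, a = 0 m/s².
v = v₀ + at = 14.8 + (0)(5.5) = 14.8 m/s
Δx = v₀t + ½at² = 14.8·5.5 + 0.5·0·5.5² = 81.3 m

Phase 3 (accelerating): v₀ = 14.8 m/s, a = 1.1 m/s².
v = v₀ + at = 14.8 + (1.1)(11.5) = 27.4 m/s
Δx = v₀t + ½at² = 14.8·11.5 + 0.5·1.1·11.5² = 243 m
Final speed = 27.4 m/s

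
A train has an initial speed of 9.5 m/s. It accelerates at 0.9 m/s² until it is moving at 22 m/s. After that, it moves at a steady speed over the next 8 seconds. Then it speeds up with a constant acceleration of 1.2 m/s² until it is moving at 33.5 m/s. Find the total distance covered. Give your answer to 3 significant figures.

Phase 1 (accelerating): v₀ = 9.50 m/s, a = 0.9 m/s².
v = v₀ + at → t = (22 − 9.50) / 0.9 = 13.9 s
v² = v₀² + 2aΔx → Δx = (22² − 9.50²)/(2·0.9) = 219 m

Phase 2 (constant speed): v₀ = 22.0 m/s, a = 0 m/s².
v = v₀ + at = 22.0 + (0)(8) = 22.0 m/s
Δx = v₀t + ½at² = 22.0·8 + 0.5·0·8² = 176 m

Phase 3 (accelerating): v₀ = 22.0 m/s, a = 1.2 m/s².
v = v₀ + at → t = (33.5 − 22.0) / 1.2 = 9.58 s
v² = v₀² + 2aΔx → Δx = (33.5² − 22.0²)/(2·1.2) = 266 m
Total distance = 219 + 176 + 266 = 661 m

661 m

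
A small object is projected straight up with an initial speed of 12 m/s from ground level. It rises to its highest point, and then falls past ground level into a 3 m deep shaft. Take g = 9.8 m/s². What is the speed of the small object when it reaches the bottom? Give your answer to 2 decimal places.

14.24 m/s

Phase 1 (rising): v₀ = 12.0 m/s, a = -9.8 m/s².
v = v₀ + at → t = (0 − 12.0) / -9.8 = 1.22 s
v² = v₀² + 2aΔx → Δx = (0² − 12.0²)/(2·-9.8) = 7.35 m

Phase 2 (falling): v₀ = 0 m/s, a = -9.8 m/s².
Falls 10.3 m from rest: t = √(2·10.3/9.8) = 1.45 s; v = g·t = 14.2 m/s.
Final speed = 14.2 m/s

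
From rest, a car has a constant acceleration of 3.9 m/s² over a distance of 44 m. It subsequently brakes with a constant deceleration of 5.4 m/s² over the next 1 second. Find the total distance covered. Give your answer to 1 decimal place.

Phase 1 (accelerating): v₀ = 0 m/s, a = 3.9 m/s².
v² = v₀² + 2aΔx = 0² + 2·3.9·44 = 343 → v = 18.5 m/s
t = (v − v₀)/a = (18.5 − 0)/3.9 = 4.75 s

Phase 2 (decelerating): v₀ = 18.5 m/s, a = -5.4 m/s².
v = v₀ + at = 18.5 + (-5.4)(1) = 13.1 m/s
Δx = v₀t + ½at² = 18.5·1 + 0.5·-5.4·1² = 15.8 m
Total distance = 44.0 + 15.8 = 59.8 m

59.8 m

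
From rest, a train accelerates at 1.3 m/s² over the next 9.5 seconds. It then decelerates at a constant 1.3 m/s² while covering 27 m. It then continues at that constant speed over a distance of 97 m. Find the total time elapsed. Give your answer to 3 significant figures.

Phase 1 (accelerating): v₀ = 0 m/s, a = 1.3 m/s².
v = v₀ + at = 0 + (1.3)(9.5) = 12.3 m/s
Δx = v₀t + ½at² = 0·9.5 + 0.5·1.3·9.5² = 58.7 m

Phase 2 (decelerating): v₀ = 12.3 m/s, a = -1.3 m/s².
v² = v₀² + 2aΔx = 12.3² + 2·-1.3·27 = 82.3 → v = 9.07 m/s
t = (v − v₀)/a = (9.07 − 12.3)/-1.3 = 2.52 s

Phase 3 (constant speed): v₀ = 9.07 m/s, a = 0 m/s².
Constant speed: t = d/v = 97/9.07 = 10.7 s
Total time = 9.50 + 2.52 + 10.7 = 22.7 s

22.7 s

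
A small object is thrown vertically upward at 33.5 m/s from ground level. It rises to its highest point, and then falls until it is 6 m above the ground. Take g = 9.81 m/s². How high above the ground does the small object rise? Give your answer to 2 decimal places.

57.20 m

Phase 1 (rising): v₀ = 33.5 m/s, a = -9.81 m/s².
v = v₀ + at → t = (0 − 33.5) / -9.81 = 3.41 s
v² = v₀² + 2aΔx → Δx = (0² − 33.5²)/(2·-9.81) = 57.2 m
Maximum height = 57.2 m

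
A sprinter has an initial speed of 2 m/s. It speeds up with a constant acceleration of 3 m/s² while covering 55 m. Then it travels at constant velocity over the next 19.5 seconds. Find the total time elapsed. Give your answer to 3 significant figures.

24.9 s

Phase 1 (accelerating): v₀ = 2.00 m/s, a = 3 m/s².
v² = v₀² + 2aΔx = 2.00² + 2·3·55 = 334 → v = 18.3 m/s
t = (v − v₀)/a = (18.3 − 2.00)/3 = 5.43 s

Phase 2 (constant speed): v₀ = 18.3 m/s, a = 0 m/s².
v = v₀ + at = 18.3 + (0)(19.5) = 18.3 m/s
Δx = v₀t + ½at² = 18.3·19.5 + 0.5·0·19.5² = 356 m
Total time = 5.43 + 19.5 = 24.9 s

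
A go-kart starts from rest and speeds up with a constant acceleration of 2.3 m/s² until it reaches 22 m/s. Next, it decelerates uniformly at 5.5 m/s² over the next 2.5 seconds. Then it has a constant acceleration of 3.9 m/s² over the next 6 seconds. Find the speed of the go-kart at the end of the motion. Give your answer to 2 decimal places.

31.65 m/s

Phase 1 (accelerating): v₀ = 0 m/s, a = 2.3 m/s².
v = v₀ + at → t = (22 − 0) / 2.3 = 9.57 s
v² = v₀² + 2aΔx → Δx = (22² − 0²)/(2·2.3) = 105 m

Phase 2 (decelerating): v₀ = 22.0 m/s, a = -5.5 m/s².
v = v₀ + at = 22.0 + (-5.5)(2.5) = 8.25 m/s
Δx = v₀t + ½at² = 22.0·2.5 + 0.5·-5.5·2.5² = 37.8 m

Phase 3 (accelerating): v₀ = 8.25 m/s, a = 3.9 m/s².
v = v₀ + at = 8.25 + (3.9)(6) = 31.6 m/s
Δx = v₀t + ½at² = 8.25·6 + 0.5·3.9·6² = 120 m
Final speed = 31.6 m/s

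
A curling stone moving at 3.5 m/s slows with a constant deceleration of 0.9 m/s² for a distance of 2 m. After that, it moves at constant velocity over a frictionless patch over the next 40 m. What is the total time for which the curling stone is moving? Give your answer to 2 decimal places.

14.22 s

Phase 1 (decelerating): v₀ = 3.50 m/s, a = -0.9 m/s².
v² = v₀² + 2aΔx = 3.50² + 2·-0.9·2 = 8.65 → v = 2.94 m/s
t = (v − v₀)/a = (2.94 − 3.50)/-0.9 = 0.621 s

Phase 2 (constant speed): v₀ = 2.94 m/s, a = 0 m/s².
Constant speed: t = d/v = 40/2.94 = 13.6 s
Total time = 0.621 + 13.6 = 14.2 s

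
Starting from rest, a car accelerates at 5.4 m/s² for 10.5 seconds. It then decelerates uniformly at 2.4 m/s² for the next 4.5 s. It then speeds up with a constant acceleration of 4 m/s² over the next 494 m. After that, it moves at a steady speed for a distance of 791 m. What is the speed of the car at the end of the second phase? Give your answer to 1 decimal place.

Phase 1 (accelerating): v₀ = 0 m/s, a = 5.4 m/s².
v = v₀ + at = 0 + (5.4)(10.5) = 56.7 m/s
Δx = v₀t + ½at² = 0·10.5 + 0.5·5.4·10.5² = 298 m

Phase 2 (decelerating): v₀ = 56.7 m/s, a = -2.4 m/s².
v = v₀ + at = 56.7 + (-2.4)(4.5) = 45.9 m/s
Δx = v₀t + ½at² = 56.7·4.5 + 0.5·-2.4·4.5² = 231 m
Speed at end of phase 2 = 45.9 m/s

45.9 m/s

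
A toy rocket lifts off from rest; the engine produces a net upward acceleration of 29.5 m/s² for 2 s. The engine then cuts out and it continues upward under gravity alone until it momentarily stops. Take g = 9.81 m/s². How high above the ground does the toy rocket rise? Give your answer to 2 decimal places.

Phase 1 (powered ascent): v₀ = 0 m/s, a = 29.5 m/s².
v = v₀ + at = 0 + (29.5)(2) = 59.0 m/s
Δx = v₀t + ½at² = 0·2 + 0.5·29.5·2² = 59.0 m

Phase 2 (coasting upward): v₀ = 59.0 m/s, a = -9.81 m/s².
v = v₀ + at → t = (0 − 59.0) / -9.81 = 6.01 s
v² = v₀² + 2aΔx → Δx = (0² − 59.0²)/(2·-9.81) = 177 m
Maximum height = 59.0 + 177 = 236 m

236.42 m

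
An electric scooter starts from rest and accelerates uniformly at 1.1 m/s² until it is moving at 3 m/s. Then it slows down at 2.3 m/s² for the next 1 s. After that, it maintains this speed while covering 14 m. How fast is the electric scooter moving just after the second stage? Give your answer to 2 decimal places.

Phase 1 (accelerating): v₀ = 0 m/s, a = 1.1 m/s².
v = v₀ + at → t = (3 − 0) / 1.1 = 2.73 s
v² = v₀² + 2aΔx → Δx = (3² − 0²)/(2·1.1) = 4.09 m

Phase 2 (decelerating): v₀ = 3.00 m/s, a = -2.3 m/s².
v = v₀ + at = 3.00 + (-2.3)(1) = 0.700 m/s
Δx = v₀t + ½at² = 3.00·1 + 0.5·-2.3·1² = 1.85 m
Speed at end of phase 2 = 0.700 m/s

0.70 m/s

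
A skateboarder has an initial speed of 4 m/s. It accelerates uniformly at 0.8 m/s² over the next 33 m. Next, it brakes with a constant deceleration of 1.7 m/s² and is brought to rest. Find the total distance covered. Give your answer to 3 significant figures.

Phase 1 (accelerating): v₀ = 4.00 m/s, a = 0.8 m/s².
v² = v₀² + 2aΔx = 4.00² + 2·0.8·33 = 68.8 → v = 8.29 m/s
t = (v − v₀)/a = (8.29 − 4.00)/0.8 = 5.37 s

Phase 2 (decelerating): v₀ = 8.29 m/s, a = -1.7 m/s².
v = v₀ + at → t = (0 − 8.29) / -1.7 = 4.88 s
v² = v₀² + 2aΔx → Δx = (0² − 8.29²)/(2·-1.7) = 20.2 m
Total distance = 33.0 + 20.2 = 53.2 m

53.2 m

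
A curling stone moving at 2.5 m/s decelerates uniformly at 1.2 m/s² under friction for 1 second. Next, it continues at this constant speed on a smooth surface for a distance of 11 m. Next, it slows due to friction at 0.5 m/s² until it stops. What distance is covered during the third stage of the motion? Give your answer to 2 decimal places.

1.69 m

Phase 1 (decelerating): v₀ = 2.50 m/s, a = -1.2 m/s².
v = v₀ + at = 2.50 + (-1.2)(1) = 1.30 m/s
Δx = v₀t + ½at² = 2.50·1 + 0.5·-1.2·1² = 1.90 m

Phase 2 (constant speed): v₀ = 1.30 m/s, a = 0 m/s².
Constant speed: t = d/v = 11/1.30 = 8.46 s

Phase 3 (decelerating): v₀ = 1.30 m/s, a = -0.5 m/s².
v = v₀ + at → t = (0 − 1.30) / -0.5 = 2.60 s
v² = v₀² + 2aΔx → Δx = (0² − 1.30²)/(2·-0.5) = 1.69 m
Distance in phase 3 = 1.69 m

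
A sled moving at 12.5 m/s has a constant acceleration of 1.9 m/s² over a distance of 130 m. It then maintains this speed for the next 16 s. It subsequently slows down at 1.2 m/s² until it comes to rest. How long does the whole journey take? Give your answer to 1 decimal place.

44.1 s

Phase 1 (accelerating): v₀ = 12.5 m/s, a = 1.9 m/s².
v² = v₀² + 2aΔx = 12.5² + 2·1.9·130 = 650 → v = 25.5 m/s
t = (v − v₀)/a = (25.5 − 12.5)/1.9 = 6.84 s

Phase 2 (constant speed): v₀ = 25.5 m/s, a = 0 m/s².
v = v₀ + at = 25.5 + (0)(16) = 25.5 m/s
Δx = v₀t + ½at² = 25.5·16 + 0.5·0·16² = 408 m

Phase 3 (decelerating): v₀ = 25.5 m/s, a = -1.2 m/s².
v = v₀ + at → t = (0 − 25.5) / -1.2 = 21.2 s
v² = v₀² + 2aΔx → Δx = (0² − 25.5²)/(2·-1.2) = 271 m
Total time = 6.84 + 16.0 + 21.2 = 44.1 s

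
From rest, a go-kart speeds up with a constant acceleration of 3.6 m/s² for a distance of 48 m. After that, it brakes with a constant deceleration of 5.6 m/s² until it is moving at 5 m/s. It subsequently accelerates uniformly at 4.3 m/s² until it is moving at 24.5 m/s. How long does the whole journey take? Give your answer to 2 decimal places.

Phase 1 (accelerating): v₀ = 0 m/s, a = 3.6 m/s².
v² = v₀² + 2aΔx = 0² + 2·3.6·48 = 346 → v = 18.6 m/s
t = (v − v₀)/a = (18.6 − 0)/3.6 = 5.16 s

Phase 2 (decelerating): v₀ = 18.6 m/s, a = -5.6 m/s².
v = v₀ + at → t = (5 − 18.6) / -5.6 = 2.43 s
v² = v₀² + 2aΔx → Δx = (5² − 18.6²)/(2·-5.6) = 28.6 m

Phase 3 (accelerating): v₀ = 5.00 m/s, a = 4.3 m/s².
v = v₀ + at → t = (24.5 − 5.00) / 4.3 = 4.53 s
v² = v₀² + 2aΔx → Δx = (24.5² − 5.00²)/(2·4.3) = 66.9 m
Total time = 5.16 + 2.43 + 4.53 = 12.1 s

12.13 s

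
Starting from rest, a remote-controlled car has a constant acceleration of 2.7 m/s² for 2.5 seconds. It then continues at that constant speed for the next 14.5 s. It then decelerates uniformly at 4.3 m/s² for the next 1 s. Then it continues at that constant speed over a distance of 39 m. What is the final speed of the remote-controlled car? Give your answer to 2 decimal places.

Phase 1 (accelerating): v₀ = 0 m/s, a = 2.7 m/s².
v = v₀ + at = 0 + (2.7)(2.5) = 6.75 m/s
Δx = v₀t + ½at² = 0·2.5 + 0.5·2.7·2.5² = 8.44 m

Phase 2 (constant speed): v₀ = 6.75 m/s, a = 0 m/s².
v = v₀ + at = 6.75 + (0)(14.5) = 6.75 m/s
Δx = v₀t + ½at² = 6.75·14.5 + 0.5·0·14.5² = 97.9 m

Phase 3 (decelerating): v₀ = 6.75 m/s, a = -4.3 m/s².
v = v₀ + at = 6.75 + (-4.3)(1) = 2.45 m/s
Δx = v₀t + ½at² = 6.75·1 + 0.5·-4.3·1² = 4.60 m

Phase 4 (constant speed): v₀ = 2.45 m/s, a = 0 m/s².
Constant speed: t = d/v = 39/2.45 = 15.9 s
Final speed = 2.45 m/s

2.45 m/s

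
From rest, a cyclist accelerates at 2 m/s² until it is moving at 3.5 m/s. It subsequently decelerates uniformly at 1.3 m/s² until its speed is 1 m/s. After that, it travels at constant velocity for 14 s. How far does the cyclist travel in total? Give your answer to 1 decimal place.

21.4 m

Phase 1 (accelerating): v₀ = 0 m/s, a = 2 m/s².
v = v₀ + at → t = (3.5 − 0) / 2 = 1.75 s
v² = v₀² + 2aΔx → Δx = (3.5² − 0²)/(2·2) = 3.06 m

Phase 2 (decelerating): v₀ = 3.50 m/s, a = -1.3 m/s².
v = v₀ + at → t = (1 − 3.50) / -1.3 = 1.92 s
v² = v₀² + 2aΔx → Δx = (1² − 3.50²)/(2·-1.3) = 4.33 m

Phase 3 (constant speed): v₀ = 1.00 m/s, a = 0 m/s².
v = v₀ + at = 1.00 + (0)(14) = 1.00 m/s
Δx = v₀t + ½at² = 1.00·14 + 0.5·0·14² = 14.0 m
Total distance = 3.06 + 4.33 + 14.0 = 21.4 m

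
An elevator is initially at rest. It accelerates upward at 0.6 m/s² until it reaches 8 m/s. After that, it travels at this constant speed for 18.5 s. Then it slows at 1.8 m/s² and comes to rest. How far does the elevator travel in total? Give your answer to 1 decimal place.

219.1 m

Phase 1 (accelerating): v₀ = 0 m/s, a = 0.6 m/s².
v = v₀ + at → t = (8 − 0) / 0.6 = 13.3 s
v² = v₀² + 2aΔx → Δx = (8² − 0²)/(2·0.6) = 53.3 m

Phase 2 (constant speed): v₀ = 8.00 m/s, a = 0 m/s².
v = v₀ + at = 8.00 + (0)(18.5) = 8.00 m/s
Δx = v₀t + ½at² = 8.00·18.5 + 0.5·0·18.5² = 148 m

Phase 3 (decelerating): v₀ = 8.00 m/s, a = -1.8 m/s².
v = v₀ + at → t = (0 − 8.00) / -1.8 = 4.44 s
v² = v₀² + 2aΔx → Δx = (0² − 8.00²)/(2·-1.8) = 17.8 m
Total distance = 53.3 + 148 + 17.8 = 219 m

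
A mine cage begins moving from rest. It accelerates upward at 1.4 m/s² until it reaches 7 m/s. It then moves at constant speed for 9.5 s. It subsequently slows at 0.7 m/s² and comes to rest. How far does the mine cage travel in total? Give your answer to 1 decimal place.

119.0 m

Phase 1 (accelerating): v₀ = 0 m/s, a = 1.4 m/s².
v = v₀ + at → t = (7 − 0) / 1.4 = 5.00 s
v² = v₀² + 2aΔx → Δx = (7² − 0²)/(2·1.4) = 17.5 m

Phase 2 (constant speed): v₀ = 7.00 m/s, a = 0 m/s².
v = v₀ + at = 7.00 + (0)(9.5) = 7.00 m/s
Δx = v₀t + ½at² = 7.00·9.5 + 0.5·0·9.5² = 66.5 m

Phase 3 (decelerating): v₀ = 7.00 m/s, a = -0.7 m/s².
v = v₀ + at → t = (0 − 7.00) / -0.7 = 10.0 s
v² = v₀² + 2aΔx → Δx = (0² − 7.00²)/(2·-0.7) = 35.0 m
Total distance = 17.5 + 66.5 + 35.0 = 119 m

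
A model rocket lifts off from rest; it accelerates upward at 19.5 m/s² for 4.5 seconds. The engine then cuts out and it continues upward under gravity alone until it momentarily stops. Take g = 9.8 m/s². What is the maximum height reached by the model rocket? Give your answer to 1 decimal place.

Phase 1 (powered ascent): v₀ = 0 m/s, a = 19.5 m/s².
v = v₀ + at = 0 + (19.5)(4.5) = 87.8 m/s
Δx = v₀t + ½at² = 0·4.5 + 0.5·19.5·4.5² = 197 m

Phase 2 (coasting upward): v₀ = 87.8 m/s, a = -9.8 m/s².
v = v₀ + at → t = (0 − 87.8) / -9.8 = 8.95 s
v² = v₀² + 2aΔx → Δx = (0² − 87.8²)/(2·-9.8) = 393 m
Maximum height = 197 + 393 = 590 m

590.3 m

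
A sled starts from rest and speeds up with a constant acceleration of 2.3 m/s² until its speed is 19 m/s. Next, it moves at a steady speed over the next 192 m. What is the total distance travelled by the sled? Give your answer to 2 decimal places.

270.48 m

Phase 1 (accelerating): v₀ = 0 m/s, a = 2.3 m/s².
v = v₀ + at → t = (19 − 0) / 2.3 = 8.26 s
v² = v₀² + 2aΔx → Δx = (19² − 0²)/(2·2.3) = 78.5 m

Phase 2 (constant speed): v₀ = 19.0 m/s, a = 0 m/s².
Constant speed: t = d/v = 192/19.0 = 10.1 s
Total distance = 78.5 + 192 = 270 m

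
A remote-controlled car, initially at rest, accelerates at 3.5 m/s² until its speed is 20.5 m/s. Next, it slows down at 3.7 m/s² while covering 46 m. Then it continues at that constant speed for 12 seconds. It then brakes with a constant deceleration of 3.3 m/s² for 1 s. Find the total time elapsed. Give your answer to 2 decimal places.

Phase 1 (accelerating): v₀ = 0 m/s, a = 3.5 m/s².
v = v₀ + at → t = (20.5 − 0) / 3.5 = 5.86 s
v² = v₀² + 2aΔx → Δx = (20.5² − 0²)/(2·3.5) = 60.0 m

Phase 2 (decelerating): v₀ = 20.5 m/s, a = -3.7 m/s².
v² = v₀² + 2aΔx = 20.5² + 2·-3.7·46 = 79.8 → v = 8.94 m/s
t = (v − v₀)/a = (8.94 − 20.5)/-3.7 = 3.13 s

Phase 3 (constant speed): v₀ = 8.94 m/s, a = 0 m/s².
v = v₀ + at = 8.94 + (0)(12) = 8.94 m/s
Δx = v₀t + ½at² = 8.94·12 + 0.5·0·12² = 107 m

Phase 4 (decelerating): v₀ = 8.94 m/s, a = -3.3 m/s².
v = v₀ + at = 8.94 + (-3.3)(1) = 5.64 m/s
Δx = v₀t + ½at² = 8.94·1 + 0.5·-3.3·1² = 7.29 m
Total time = 5.86 + 3.13 + 12.0 + 1.00 = 22.0 s

21.98 s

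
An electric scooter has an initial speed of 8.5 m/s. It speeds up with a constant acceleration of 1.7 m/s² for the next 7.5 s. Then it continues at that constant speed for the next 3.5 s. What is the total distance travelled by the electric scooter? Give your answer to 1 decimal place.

185.9 m

Phase 1 (accelerating): v₀ = 8.50 m/s, a = 1.7 m/s².
v = v₀ + at = 8.50 + (1.7)(7.5) = 21.2 m/s
Δx = v₀t + ½at² = 8.50·7.5 + 0.5·1.7·7.5² = 112 m

Phase 2 (constant speed): v₀ = 21.2 m/s, a = 0 m/s².
v = v₀ + at = 21.2 + (0)(3.5) = 21.2 m/s
Δx = v₀t + ½at² = 21.2·3.5 + 0.5·0·3.5² = 74.4 m
Total distance = 112 + 74.4 = 186 m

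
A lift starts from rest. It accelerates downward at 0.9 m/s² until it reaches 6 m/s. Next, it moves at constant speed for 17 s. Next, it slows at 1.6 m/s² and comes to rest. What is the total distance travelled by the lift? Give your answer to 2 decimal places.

133.25 m

Phase 1 (accelerating): v₀ = 0 m/s, a = 0.9 m/s².
v = v₀ + at → t = (6 − 0) / 0.9 = 6.67 s
v² = v₀² + 2aΔx → Δx = (6² − 0²)/(2·0.9) = 20.0 m

Phase 2 (constant speed): v₀ = 6.00 m/s, a = 0 m/s².
v = v₀ + at = 6.00 + (0)(17) = 6.00 m/s
Δx = v₀t + ½at² = 6.00·17 + 0.5·0·17² = 102 m

Phase 3 (decelerating): v₀ = 6.00 m/s, a = -1.6 m/s².
v = v₀ + at → t = (0 − 6.00) / -1.6 = 3.75 s
v² = v₀² + 2aΔx → Δx = (0² − 6.00²)/(2·-1.6) = 11.2 m
Total distance = 20.0 + 102 + 11.2 = 133 m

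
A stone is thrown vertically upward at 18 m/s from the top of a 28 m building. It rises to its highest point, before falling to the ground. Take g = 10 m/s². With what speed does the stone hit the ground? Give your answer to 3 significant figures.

Phase 1 (rising): v₀ = 18.0 m/s, a = -10 m/s².
v = v₀ + at → t = (0 − 18.0) / -10 = 1.80 s
v² = v₀² + 2aΔx → Δx = (0² − 18.0²)/(2·-10) = 16.2 m

Phase 2 (falling): v₀ = 0 m/s, a = -10 m/s².
Falls 44.2 m from rest: t = √(2·44.2/10) = 2.97 s; v = g·t = 29.7 m/s.
Final speed = 29.7 m/s

29.7 m/s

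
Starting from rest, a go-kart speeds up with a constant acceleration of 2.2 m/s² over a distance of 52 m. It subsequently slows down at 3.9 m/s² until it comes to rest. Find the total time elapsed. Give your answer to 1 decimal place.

Phase 1 (accelerating): v₀ = 0 m/s, a = 2.2 m/s².
v² = v₀² + 2aΔx = 0² + 2·2.2·52 = 229 → v = 15.1 m/s
t = (v − v₀)/a = (15.1 − 0)/2.2 = 6.88 s

Phase 2 (decelerating): v₀ = 15.1 m/s, a = -3.9 m/s².
v = v₀ + at → t = (0 − 15.1) / -3.9 = 3.88 s
v² = v₀² + 2aΔx → Δx = (0² − 15.1²)/(2·-3.9) = 29.3 m
Total time = 6.88 + 3.88 = 10.8 s

10.8 s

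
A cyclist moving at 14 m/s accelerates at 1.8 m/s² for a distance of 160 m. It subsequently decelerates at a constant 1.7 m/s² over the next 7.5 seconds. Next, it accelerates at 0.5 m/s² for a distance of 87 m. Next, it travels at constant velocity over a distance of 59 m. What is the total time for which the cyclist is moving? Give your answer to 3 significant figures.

23.8 s

Phase 1 (accelerating): v₀ = 14.0 m/s, a = 1.8 m/s².
v² = v₀² + 2aΔx = 14.0² + 2·1.8·160 = 772 → v = 27.8 m/s
t = (v − v₀)/a = (27.8 − 14.0)/1.8 = 7.66 s

Phase 2 (decelerating): v₀ = 27.8 m/s, a = -1.7 m/s².
v = v₀ + at = 27.8 + (-1.7)(7.5) = 15.0 m/s
Δx = v₀t + ½at² = 27.8·7.5 + 0.5·-1.7·7.5² = 161 m

Phase 3 (accelerating): v₀ = 15.0 m/s, a = 0.5 m/s².
v² = v₀² + 2aΔx = 15.0² + 2·0.5·87 = 313 → v = 17.7 m/s
t = (v − v₀)/a = (17.7 − 15.0)/0.5 = 5.32 s

Phase 4 (constant speed): v₀ = 17.7 m/s, a = 0 m/s².
Constant speed: t = d/v = 59/17.7 = 3.33 s
Total time = 7.66 + 7.50 + 5.32 + 3.33 = 23.8 s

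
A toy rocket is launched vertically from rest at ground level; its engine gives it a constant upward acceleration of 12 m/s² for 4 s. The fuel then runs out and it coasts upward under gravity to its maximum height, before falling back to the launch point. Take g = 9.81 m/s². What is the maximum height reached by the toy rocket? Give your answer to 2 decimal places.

Phase 1 (powered ascent): v₀ = 0 m/s, a = 12 m/s².
v = v₀ + at = 0 + (12)(4) = 48.0 m/s
Δx = v₀t + ½at² = 0·4 + 0.5·12·4² = 96.0 m

Phase 2 (coasting upward): v₀ = 48.0 m/s, a = -9.81 m/s².
v = v₀ + at → t = (0 − 48.0) / -9.81 = 4.89 s
v² = v₀² + 2aΔx → Δx = (0² − 48.0²)/(2·-9.81) = 117 m
Maximum height = 96.0 + 117 = 213 m

213.43 m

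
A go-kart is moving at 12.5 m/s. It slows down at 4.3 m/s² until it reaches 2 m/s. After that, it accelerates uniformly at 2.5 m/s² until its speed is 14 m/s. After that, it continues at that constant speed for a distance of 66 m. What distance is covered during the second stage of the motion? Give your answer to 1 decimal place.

38.4 m

Phase 1 (decelerating): v₀ = 12.5 m/s, a = -4.3 m/s².
v = v₀ + at → t = (2 − 12.5) / -4.3 = 2.44 s
v² = v₀² + 2aΔx → Δx = (2² − 12.5²)/(2·-4.3) = 17.7 m

Phase 2 (accelerating): v₀ = 2.00 m/s, a = 2.5 m/s².
v = v₀ + at → t = (14 − 2.00) / 2.5 = 4.80 s
v² = v₀² + 2aΔx → Δx = (14² − 2.00²)/(2·2.5) = 38.4 m
Distance in phase 2 = 38.4 m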